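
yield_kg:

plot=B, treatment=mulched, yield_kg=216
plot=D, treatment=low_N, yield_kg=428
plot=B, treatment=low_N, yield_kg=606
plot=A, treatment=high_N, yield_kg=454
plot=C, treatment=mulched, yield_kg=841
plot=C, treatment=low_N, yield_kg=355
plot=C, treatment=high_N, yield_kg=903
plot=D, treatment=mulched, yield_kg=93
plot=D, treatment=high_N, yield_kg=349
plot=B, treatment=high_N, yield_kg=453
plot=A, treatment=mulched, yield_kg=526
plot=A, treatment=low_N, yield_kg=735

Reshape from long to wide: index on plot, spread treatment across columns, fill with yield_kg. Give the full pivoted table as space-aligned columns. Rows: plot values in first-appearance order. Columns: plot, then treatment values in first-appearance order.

plot  mulched  low_N  high_N
B     216      606    453   
D     93       428    349   
A     526      735    454   
C     841      355    903   

Columns: plot plus the 3 distinct treatment values (mulched, low_N, high_N).
For example, row B column mulched takes yield_kg=216 from the long row (B, mulched).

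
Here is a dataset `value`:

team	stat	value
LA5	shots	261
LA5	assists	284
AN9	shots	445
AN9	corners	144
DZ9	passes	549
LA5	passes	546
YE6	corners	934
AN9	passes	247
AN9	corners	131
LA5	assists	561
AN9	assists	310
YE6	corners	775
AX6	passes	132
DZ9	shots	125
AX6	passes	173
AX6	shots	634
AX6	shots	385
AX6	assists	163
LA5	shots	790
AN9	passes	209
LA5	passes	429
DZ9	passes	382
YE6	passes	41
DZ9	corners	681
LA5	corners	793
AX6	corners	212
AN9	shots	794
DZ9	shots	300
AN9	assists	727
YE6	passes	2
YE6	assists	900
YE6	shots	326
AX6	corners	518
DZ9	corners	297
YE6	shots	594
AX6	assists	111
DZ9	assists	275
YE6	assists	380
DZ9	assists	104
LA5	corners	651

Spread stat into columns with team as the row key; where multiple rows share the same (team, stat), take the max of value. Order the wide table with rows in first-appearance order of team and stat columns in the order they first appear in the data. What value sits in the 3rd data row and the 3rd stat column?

With rows in first-appearance order of team, row 3 is team=DZ9. stat columns in first-appearance order: shots, assists, corners, passes; column 3 is corners.
Long rows with team=DZ9, stat=corners: max(681, 297) = 681.

681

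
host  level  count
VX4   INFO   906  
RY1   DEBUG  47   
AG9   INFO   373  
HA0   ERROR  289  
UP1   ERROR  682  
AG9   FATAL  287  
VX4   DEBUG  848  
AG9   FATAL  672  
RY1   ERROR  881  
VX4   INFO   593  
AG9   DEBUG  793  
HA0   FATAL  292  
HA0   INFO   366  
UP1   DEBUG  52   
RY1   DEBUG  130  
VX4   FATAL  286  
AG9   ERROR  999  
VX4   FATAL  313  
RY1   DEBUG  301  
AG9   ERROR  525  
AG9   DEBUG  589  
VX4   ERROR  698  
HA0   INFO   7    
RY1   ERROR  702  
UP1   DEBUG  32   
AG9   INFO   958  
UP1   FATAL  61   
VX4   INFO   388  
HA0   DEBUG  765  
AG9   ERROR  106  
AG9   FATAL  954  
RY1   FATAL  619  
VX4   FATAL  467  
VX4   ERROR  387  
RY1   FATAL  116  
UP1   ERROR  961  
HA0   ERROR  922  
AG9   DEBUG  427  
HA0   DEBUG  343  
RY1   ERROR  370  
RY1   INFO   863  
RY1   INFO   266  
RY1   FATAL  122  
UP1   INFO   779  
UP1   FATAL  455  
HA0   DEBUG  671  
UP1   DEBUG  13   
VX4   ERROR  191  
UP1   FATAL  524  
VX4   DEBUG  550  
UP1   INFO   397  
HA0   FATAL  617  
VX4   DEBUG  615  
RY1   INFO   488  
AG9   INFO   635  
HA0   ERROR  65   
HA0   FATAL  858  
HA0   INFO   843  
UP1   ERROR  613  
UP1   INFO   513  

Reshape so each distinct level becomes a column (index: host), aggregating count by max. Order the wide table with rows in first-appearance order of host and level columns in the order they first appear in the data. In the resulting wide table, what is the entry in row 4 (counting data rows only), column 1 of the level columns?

843

With rows in first-appearance order of host, row 4 is host=HA0. level columns in first-appearance order: INFO, DEBUG, ERROR, FATAL; column 1 is INFO.
Long rows with host=HA0, level=INFO: max(366, 7, 843) = 843.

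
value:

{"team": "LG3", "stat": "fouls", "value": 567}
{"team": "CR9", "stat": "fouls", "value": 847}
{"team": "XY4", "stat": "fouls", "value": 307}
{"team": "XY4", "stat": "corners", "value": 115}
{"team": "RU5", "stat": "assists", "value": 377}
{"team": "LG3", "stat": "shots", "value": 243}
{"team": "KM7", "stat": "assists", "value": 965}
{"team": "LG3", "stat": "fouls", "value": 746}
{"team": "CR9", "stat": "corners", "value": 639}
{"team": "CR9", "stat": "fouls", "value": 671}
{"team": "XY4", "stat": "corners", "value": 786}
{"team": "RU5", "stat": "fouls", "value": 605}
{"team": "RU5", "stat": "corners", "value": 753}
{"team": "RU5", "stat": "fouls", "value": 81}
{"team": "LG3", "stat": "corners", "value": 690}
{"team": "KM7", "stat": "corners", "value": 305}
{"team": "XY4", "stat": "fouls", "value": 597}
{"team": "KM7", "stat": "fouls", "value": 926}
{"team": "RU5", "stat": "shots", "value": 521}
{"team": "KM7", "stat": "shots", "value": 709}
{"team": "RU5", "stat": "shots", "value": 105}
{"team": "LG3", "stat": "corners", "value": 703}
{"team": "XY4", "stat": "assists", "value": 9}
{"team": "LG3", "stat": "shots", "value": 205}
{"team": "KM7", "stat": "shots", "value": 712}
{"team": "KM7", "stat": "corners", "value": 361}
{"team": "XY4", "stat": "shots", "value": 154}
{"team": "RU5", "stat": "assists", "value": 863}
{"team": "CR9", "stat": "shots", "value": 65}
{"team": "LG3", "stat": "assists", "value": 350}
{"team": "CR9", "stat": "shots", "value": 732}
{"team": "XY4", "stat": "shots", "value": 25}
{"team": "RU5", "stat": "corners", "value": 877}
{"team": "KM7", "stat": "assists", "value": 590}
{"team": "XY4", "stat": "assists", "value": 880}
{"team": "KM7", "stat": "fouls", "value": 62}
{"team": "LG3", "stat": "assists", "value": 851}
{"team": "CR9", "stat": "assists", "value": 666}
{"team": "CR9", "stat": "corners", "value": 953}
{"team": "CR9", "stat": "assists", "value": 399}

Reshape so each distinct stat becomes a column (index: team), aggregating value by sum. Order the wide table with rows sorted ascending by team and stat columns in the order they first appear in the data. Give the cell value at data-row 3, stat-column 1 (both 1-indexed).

With rows sorted ascending by team, row 3 is team=LG3. stat columns in first-appearance order: fouls, corners, assists, shots; column 1 is fouls.
Long rows with team=LG3, stat=fouls: 567 + 746 = 1313.

1313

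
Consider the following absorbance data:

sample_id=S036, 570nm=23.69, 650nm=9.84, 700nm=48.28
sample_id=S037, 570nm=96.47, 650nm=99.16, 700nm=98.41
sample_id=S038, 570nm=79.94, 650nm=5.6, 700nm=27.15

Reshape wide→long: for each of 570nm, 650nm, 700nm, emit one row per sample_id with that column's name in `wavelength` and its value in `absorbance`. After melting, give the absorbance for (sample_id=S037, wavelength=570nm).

Unpivoting turns each (sample_id, wide-column) pair into one long row.
The wide cell at row S037, column 570nm holds 96.47, so the long row (S037, 570nm) has absorbance=96.47.

96.47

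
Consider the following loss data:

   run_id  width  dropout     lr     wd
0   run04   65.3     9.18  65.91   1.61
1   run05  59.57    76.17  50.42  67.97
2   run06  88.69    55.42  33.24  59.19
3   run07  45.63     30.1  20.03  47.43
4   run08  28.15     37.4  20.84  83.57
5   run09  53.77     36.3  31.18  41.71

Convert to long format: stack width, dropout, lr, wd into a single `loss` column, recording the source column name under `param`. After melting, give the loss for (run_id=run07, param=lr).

20.03

Unpivoting turns each (run_id, wide-column) pair into one long row.
The wide cell at row run07, column lr holds 20.03, so the long row (run07, lr) has loss=20.03.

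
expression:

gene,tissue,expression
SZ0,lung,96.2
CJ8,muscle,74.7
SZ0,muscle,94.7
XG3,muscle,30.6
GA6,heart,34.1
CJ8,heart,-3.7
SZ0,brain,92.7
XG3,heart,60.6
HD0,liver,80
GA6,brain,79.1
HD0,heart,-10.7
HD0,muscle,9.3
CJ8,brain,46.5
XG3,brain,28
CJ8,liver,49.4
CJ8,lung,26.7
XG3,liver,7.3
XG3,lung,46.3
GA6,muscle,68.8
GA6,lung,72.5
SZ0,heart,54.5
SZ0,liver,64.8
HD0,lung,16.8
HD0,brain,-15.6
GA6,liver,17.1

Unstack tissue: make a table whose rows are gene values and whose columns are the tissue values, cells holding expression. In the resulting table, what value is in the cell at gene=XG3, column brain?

28

Wide layout: rows indexed by gene, columns are the 5 distinct tissue values (lung, muscle, heart, brain, liver).
Cell (gene=XG3, tissue=brain) draws from the long row where gene=XG3 and tissue=brain, which has expression=28.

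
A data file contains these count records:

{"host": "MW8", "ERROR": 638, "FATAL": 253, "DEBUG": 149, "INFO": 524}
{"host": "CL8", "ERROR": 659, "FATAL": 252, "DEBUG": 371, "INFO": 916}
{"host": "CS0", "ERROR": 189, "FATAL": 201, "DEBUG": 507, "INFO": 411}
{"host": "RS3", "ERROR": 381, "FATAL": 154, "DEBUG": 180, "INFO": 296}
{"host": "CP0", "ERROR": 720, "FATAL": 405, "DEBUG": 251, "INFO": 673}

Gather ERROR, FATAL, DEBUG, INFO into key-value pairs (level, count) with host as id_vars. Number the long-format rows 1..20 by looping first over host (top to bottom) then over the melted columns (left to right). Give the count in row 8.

916

20 rows total (5 × 4). Row 8: index ⌊(8-1)/4⌋ = 1 into host → CL8; (8-1) mod 4 = 3 into the melted columns → INFO.
So row 8 is (CL8, INFO, 916); count = 916.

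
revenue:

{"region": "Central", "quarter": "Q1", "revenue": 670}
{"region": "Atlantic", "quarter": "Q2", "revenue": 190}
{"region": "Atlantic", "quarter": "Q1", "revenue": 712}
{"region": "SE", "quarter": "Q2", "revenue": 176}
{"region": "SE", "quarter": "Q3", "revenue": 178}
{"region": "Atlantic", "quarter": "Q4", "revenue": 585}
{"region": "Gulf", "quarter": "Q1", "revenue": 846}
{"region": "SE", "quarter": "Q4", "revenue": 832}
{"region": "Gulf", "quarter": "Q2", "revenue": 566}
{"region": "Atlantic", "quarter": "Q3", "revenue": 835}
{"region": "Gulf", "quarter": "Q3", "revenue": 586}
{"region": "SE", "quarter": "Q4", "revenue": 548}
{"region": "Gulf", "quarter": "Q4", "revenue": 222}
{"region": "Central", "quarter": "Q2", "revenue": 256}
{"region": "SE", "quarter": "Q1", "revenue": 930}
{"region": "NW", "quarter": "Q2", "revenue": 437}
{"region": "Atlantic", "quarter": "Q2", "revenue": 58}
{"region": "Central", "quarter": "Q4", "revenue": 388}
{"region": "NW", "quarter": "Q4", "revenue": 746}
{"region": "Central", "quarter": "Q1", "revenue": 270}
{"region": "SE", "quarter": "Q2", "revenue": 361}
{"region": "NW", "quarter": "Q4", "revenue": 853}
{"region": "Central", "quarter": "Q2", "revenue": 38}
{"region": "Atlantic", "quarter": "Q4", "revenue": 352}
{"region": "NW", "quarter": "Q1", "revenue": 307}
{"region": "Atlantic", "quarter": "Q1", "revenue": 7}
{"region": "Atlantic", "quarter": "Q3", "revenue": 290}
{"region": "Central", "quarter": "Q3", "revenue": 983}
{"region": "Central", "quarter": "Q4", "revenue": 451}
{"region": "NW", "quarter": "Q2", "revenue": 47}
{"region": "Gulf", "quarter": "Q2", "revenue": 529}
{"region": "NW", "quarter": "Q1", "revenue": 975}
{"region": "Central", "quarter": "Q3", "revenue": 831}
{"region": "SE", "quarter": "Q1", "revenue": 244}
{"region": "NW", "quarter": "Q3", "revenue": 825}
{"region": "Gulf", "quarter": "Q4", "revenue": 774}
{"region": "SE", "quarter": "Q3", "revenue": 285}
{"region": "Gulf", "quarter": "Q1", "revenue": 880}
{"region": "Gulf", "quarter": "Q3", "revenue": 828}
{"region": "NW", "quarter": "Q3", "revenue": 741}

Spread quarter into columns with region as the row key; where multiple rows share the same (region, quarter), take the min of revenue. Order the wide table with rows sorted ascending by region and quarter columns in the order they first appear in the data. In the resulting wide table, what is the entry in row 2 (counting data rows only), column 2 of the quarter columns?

38

With rows sorted ascending by region, row 2 is region=Central. quarter columns in first-appearance order: Q1, Q2, Q3, Q4; column 2 is Q2.
Long rows with region=Central, quarter=Q2: min(256, 38) = 38.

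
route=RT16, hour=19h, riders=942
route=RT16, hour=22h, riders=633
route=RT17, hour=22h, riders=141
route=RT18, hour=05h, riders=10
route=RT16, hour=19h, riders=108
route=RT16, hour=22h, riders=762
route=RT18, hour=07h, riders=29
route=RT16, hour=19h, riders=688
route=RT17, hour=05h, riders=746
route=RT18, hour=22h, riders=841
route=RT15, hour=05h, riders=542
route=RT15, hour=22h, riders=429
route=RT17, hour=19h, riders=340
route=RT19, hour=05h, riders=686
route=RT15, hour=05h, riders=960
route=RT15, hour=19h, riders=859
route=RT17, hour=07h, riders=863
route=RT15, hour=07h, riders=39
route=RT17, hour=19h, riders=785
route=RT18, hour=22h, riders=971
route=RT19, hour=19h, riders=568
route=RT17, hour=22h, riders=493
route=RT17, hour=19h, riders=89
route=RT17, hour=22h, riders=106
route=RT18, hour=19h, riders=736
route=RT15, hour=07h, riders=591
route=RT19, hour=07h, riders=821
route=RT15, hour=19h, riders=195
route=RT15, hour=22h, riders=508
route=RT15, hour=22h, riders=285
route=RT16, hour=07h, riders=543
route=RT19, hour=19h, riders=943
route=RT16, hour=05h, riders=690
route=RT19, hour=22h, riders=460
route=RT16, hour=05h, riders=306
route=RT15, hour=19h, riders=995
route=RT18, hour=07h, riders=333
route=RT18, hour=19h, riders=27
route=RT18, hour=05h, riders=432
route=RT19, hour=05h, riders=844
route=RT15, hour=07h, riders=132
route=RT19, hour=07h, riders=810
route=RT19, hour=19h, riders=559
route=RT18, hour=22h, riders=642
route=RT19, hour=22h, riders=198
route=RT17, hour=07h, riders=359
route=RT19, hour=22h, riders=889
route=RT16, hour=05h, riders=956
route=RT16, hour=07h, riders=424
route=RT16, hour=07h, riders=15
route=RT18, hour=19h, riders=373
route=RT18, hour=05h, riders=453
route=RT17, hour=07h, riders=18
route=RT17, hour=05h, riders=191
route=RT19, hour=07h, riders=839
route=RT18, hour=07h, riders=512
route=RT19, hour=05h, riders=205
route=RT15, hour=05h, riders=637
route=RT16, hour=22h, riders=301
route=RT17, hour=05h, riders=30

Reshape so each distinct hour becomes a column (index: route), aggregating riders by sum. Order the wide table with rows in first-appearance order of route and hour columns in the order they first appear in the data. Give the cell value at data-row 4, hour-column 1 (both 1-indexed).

2049

With rows in first-appearance order of route, row 4 is route=RT15. hour columns in first-appearance order: 19h, 22h, 05h, 07h; column 1 is 19h.
Long rows with route=RT15, hour=19h: 859 + 195 + 995 = 2049.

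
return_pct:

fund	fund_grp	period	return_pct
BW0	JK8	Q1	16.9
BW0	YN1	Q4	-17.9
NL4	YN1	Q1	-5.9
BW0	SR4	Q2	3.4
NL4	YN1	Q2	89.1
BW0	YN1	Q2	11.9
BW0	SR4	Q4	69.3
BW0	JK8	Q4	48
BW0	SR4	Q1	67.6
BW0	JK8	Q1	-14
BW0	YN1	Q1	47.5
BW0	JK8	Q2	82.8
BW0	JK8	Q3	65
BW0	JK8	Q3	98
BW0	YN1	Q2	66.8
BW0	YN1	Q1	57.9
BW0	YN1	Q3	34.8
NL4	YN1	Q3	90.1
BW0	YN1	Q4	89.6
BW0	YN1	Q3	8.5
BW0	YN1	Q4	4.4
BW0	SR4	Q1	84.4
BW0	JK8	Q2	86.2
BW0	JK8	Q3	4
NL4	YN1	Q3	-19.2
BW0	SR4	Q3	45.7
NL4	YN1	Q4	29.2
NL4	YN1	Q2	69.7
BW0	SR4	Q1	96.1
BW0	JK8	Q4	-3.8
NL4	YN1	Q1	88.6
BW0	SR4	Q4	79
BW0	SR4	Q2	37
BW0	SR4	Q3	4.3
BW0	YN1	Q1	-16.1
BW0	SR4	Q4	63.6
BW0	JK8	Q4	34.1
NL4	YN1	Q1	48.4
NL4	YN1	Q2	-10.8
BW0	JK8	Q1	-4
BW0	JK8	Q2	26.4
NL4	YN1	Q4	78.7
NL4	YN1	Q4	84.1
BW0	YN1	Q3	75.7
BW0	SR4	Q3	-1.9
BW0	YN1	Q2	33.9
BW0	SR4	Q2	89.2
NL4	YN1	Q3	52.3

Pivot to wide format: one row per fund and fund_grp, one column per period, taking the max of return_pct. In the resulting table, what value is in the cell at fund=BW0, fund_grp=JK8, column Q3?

98

Rows with fund=BW0, fund_grp=JK8 and period=Q3: return_pct values are 65, 98, 4.
max(65, 98, 4) = 98.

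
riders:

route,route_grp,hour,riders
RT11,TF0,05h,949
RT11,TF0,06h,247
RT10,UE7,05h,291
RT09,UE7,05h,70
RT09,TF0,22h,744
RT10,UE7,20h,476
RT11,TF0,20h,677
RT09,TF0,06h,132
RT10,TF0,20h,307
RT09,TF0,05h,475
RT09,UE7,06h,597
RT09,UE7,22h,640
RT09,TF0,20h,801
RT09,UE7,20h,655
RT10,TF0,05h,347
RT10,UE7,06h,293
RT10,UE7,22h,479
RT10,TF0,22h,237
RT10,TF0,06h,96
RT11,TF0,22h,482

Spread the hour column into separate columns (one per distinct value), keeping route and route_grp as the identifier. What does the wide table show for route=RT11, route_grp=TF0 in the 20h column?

Wide layout: rows indexed by route and route_grp, columns are the 4 distinct hour values (05h, 06h, 22h, 20h).
Cell (route=RT11, route_grp=TF0, hour=20h) draws from the long row where route=RT11, route_grp=TF0 and hour=20h, which has riders=677.

677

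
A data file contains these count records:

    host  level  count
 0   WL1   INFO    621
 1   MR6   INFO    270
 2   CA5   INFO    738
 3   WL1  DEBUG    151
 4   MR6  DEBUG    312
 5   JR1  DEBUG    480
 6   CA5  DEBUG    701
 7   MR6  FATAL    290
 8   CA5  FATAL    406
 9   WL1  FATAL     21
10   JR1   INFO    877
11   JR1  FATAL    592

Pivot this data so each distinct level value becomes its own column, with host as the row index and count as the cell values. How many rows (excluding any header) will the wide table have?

4 distinct host values → 4 rows.

4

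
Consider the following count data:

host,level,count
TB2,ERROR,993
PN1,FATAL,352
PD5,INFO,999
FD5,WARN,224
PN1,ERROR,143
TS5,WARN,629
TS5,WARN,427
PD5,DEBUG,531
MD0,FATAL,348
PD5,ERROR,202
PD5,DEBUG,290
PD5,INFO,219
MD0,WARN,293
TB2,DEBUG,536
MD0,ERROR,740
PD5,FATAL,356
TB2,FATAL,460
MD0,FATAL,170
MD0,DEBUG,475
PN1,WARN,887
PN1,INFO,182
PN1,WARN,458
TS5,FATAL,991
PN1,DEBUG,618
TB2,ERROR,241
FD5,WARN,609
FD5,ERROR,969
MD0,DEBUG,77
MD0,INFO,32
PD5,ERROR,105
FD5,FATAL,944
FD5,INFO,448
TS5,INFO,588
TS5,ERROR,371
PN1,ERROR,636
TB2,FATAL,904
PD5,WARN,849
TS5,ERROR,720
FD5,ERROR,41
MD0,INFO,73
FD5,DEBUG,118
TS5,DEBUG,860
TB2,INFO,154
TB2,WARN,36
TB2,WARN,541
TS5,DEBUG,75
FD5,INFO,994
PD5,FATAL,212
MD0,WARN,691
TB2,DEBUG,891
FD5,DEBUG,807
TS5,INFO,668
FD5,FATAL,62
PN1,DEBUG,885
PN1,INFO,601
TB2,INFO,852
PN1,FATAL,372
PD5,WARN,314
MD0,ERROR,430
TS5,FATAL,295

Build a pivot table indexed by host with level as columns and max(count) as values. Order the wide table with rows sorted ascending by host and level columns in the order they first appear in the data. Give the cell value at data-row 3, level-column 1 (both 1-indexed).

With rows sorted ascending by host, row 3 is host=PD5. level columns in first-appearance order: ERROR, FATAL, INFO, WARN, DEBUG; column 1 is ERROR.
Long rows with host=PD5, level=ERROR: max(202, 105) = 202.

202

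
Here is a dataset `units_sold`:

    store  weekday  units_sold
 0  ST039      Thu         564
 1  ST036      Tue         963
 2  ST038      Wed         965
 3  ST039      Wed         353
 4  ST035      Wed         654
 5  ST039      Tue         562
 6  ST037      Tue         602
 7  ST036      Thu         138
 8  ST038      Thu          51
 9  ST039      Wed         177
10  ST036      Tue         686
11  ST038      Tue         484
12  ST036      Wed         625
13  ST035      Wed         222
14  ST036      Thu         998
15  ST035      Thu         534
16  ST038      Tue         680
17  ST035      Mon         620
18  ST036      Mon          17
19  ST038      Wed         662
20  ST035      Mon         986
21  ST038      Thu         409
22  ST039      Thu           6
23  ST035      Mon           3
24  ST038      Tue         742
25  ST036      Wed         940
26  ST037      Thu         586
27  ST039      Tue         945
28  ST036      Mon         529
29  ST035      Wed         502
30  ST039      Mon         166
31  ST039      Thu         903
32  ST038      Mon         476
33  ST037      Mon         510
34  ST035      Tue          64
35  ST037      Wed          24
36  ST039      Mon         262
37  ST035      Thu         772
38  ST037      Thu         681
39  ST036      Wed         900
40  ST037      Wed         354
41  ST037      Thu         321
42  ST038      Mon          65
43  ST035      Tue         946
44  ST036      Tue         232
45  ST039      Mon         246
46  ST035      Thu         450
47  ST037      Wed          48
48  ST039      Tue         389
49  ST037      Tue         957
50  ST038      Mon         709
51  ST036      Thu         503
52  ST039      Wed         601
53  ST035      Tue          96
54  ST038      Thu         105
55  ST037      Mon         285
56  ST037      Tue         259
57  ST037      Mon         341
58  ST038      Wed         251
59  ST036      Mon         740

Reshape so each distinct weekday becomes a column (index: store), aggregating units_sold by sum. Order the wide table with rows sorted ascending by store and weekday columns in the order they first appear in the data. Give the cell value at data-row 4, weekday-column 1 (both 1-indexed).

With rows sorted ascending by store, row 4 is store=ST038. weekday columns in first-appearance order: Thu, Tue, Wed, Mon; column 1 is Thu.
Long rows with store=ST038, weekday=Thu: 51 + 409 + 105 = 565.

565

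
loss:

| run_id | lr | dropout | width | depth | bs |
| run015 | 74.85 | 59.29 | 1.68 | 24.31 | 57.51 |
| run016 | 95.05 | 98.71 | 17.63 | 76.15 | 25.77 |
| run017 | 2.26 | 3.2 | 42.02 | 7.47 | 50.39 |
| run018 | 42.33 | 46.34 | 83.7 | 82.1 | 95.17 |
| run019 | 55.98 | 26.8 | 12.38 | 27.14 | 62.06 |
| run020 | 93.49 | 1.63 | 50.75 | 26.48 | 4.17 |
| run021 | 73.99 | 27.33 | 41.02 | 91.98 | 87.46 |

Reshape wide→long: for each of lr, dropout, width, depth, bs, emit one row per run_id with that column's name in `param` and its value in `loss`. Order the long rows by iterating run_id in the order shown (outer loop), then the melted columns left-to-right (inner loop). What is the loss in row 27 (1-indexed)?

1.63

35 rows total (7 × 5). Row 27: index ⌊(27-1)/5⌋ = 5 into run_id → run020; (27-1) mod 5 = 1 into the melted columns → dropout.
So row 27 is (run020, dropout, 1.63); loss = 1.63.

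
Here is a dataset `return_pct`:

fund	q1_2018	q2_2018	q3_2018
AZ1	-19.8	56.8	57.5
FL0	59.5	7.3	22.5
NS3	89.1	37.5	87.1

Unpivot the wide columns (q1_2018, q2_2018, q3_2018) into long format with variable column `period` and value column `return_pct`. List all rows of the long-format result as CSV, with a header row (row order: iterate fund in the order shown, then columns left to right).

Each (fund, column) pair becomes one row: 3 × 3 = 9 rows.
For example, (AZ1, q1_2018) → return_pct=-19.8.

fund,period,return_pct
AZ1,q1_2018,-19.8
AZ1,q2_2018,56.8
AZ1,q3_2018,57.5
FL0,q1_2018,59.5
FL0,q2_2018,7.3
FL0,q3_2018,22.5
NS3,q1_2018,89.1
NS3,q2_2018,37.5
NS3,q3_2018,87.1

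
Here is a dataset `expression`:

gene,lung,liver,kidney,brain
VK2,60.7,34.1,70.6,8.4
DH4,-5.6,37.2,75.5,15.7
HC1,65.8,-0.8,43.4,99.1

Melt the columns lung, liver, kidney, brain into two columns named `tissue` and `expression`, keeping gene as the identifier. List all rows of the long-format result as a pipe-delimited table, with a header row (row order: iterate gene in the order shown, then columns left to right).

Each (gene, column) pair becomes one row: 3 × 4 = 12 rows.
For example, (VK2, lung) → expression=60.7.

| gene | tissue | expression |
| VK2 | lung | 60.7 |
| VK2 | liver | 34.1 |
| VK2 | kidney | 70.6 |
| VK2 | brain | 8.4 |
| DH4 | lung | -5.6 |
| DH4 | liver | 37.2 |
| DH4 | kidney | 75.5 |
| DH4 | brain | 15.7 |
| HC1 | lung | 65.8 |
| HC1 | liver | -0.8 |
| HC1 | kidney | 43.4 |
| HC1 | brain | 99.1 |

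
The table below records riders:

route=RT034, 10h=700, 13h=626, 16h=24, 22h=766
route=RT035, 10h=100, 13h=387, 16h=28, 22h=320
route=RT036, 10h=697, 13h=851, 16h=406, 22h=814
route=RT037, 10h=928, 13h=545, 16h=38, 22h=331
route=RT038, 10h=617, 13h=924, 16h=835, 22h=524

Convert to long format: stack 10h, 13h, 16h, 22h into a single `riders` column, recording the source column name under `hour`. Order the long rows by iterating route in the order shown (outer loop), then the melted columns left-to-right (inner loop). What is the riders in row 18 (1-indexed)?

20 rows total (5 × 4). Row 18: index ⌊(18-1)/4⌋ = 4 into route → RT038; (18-1) mod 4 = 1 into the melted columns → 13h.
So row 18 is (RT038, 13h, 924); riders = 924.

924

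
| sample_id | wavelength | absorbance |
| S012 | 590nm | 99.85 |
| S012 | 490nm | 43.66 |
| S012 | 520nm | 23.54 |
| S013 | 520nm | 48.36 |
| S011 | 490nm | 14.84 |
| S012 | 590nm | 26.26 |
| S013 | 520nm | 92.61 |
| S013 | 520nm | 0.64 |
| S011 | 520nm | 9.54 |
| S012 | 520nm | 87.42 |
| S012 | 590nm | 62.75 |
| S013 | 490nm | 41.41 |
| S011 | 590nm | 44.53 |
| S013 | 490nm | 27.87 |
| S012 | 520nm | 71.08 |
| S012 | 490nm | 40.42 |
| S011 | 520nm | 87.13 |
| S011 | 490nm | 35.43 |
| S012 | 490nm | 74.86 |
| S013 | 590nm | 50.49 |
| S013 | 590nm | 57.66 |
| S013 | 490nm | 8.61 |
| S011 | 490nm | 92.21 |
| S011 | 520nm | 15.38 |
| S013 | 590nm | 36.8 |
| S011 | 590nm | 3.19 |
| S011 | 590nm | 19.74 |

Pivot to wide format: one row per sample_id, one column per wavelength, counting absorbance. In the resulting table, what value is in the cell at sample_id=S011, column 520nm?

Rows with sample_id=S011 and wavelength=520nm: absorbance values are 9.54, 87.13, 15.38.
3 rows match — count = 3.

3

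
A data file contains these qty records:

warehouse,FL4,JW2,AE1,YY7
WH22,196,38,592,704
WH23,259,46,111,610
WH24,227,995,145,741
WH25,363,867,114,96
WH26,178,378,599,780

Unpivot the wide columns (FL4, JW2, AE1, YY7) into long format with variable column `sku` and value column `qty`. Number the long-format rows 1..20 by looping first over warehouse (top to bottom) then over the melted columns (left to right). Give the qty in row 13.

20 rows total (5 × 4). Row 13: index ⌊(13-1)/4⌋ = 3 into warehouse → WH25; (13-1) mod 4 = 0 into the melted columns → FL4.
So row 13 is (WH25, FL4, 363); qty = 363.

363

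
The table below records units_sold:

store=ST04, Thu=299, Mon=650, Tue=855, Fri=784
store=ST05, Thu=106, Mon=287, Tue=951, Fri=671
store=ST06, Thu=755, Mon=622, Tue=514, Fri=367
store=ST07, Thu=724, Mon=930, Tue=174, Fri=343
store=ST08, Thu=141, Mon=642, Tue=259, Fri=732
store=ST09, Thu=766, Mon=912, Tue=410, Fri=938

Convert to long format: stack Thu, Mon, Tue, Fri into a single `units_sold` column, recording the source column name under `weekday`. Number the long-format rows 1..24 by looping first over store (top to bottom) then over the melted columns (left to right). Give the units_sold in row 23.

410

24 rows total (6 × 4). Row 23: index ⌊(23-1)/4⌋ = 5 into store → ST09; (23-1) mod 4 = 2 into the melted columns → Tue.
So row 23 is (ST09, Tue, 410); units_sold = 410.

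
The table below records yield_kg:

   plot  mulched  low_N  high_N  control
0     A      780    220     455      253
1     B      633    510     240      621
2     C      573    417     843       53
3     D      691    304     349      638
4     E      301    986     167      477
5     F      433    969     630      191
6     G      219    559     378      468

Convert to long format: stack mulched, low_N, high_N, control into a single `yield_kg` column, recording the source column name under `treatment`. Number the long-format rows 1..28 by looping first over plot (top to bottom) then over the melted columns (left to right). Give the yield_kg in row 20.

28 rows total (7 × 4). Row 20: index ⌊(20-1)/4⌋ = 4 into plot → E; (20-1) mod 4 = 3 into the melted columns → control.
So row 20 is (E, control, 477); yield_kg = 477.

477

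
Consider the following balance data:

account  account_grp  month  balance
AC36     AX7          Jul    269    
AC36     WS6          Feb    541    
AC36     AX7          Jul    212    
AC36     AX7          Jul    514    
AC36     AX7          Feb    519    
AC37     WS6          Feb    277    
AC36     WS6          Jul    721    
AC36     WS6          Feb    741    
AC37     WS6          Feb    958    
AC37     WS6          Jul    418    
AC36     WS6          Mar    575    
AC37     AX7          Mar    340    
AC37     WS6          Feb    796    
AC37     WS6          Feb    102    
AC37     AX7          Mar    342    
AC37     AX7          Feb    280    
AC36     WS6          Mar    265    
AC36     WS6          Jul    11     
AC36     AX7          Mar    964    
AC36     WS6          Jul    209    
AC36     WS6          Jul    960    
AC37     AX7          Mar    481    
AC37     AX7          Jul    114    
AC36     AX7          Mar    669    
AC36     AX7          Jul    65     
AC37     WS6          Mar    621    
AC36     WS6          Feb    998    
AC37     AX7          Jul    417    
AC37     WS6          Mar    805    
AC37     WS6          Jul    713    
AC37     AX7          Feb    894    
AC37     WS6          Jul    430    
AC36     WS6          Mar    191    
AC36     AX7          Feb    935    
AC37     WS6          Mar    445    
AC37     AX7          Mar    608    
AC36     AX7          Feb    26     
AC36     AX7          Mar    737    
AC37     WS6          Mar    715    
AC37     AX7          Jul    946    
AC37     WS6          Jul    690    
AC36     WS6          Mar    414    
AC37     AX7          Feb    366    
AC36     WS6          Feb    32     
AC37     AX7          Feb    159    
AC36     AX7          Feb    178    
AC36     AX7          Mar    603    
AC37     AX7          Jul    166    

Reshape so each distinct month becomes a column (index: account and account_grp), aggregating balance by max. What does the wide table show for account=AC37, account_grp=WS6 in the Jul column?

713

Rows with account=AC37, account_grp=WS6 and month=Jul: balance values are 418, 713, 430, 690.
max(418, 713, 430, 690) = 713.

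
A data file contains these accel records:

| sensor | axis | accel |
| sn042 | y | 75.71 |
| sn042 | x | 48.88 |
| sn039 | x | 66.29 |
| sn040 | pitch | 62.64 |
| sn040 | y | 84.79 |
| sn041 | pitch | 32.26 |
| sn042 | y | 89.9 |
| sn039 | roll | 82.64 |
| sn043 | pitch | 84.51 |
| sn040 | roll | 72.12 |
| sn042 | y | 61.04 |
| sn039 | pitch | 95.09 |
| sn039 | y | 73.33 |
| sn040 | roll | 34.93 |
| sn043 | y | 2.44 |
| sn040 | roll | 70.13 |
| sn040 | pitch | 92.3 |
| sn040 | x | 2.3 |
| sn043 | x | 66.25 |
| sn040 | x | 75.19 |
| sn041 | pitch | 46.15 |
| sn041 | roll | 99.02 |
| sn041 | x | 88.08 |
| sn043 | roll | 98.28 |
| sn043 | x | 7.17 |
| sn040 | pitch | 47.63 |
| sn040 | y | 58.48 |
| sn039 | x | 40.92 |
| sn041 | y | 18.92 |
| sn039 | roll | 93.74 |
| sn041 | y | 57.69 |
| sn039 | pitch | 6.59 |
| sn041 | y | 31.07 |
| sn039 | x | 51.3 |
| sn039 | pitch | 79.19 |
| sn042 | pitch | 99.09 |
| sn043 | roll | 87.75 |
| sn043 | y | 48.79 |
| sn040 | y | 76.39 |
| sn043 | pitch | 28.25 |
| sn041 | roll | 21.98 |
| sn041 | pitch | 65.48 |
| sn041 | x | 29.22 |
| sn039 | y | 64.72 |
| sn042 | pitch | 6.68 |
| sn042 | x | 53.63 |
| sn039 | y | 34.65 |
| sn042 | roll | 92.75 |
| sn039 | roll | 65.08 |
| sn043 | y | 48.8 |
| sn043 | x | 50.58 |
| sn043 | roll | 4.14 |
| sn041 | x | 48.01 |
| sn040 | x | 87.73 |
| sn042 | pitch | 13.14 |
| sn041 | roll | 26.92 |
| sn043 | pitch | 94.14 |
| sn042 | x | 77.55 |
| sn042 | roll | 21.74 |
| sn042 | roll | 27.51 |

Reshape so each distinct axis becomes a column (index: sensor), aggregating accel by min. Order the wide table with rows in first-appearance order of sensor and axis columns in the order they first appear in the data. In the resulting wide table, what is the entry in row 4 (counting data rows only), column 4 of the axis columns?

With rows in first-appearance order of sensor, row 4 is sensor=sn041. axis columns in first-appearance order: y, x, pitch, roll; column 4 is roll.
Long rows with sensor=sn041, axis=roll: min(99.02, 21.98, 26.92) = 21.98.

21.98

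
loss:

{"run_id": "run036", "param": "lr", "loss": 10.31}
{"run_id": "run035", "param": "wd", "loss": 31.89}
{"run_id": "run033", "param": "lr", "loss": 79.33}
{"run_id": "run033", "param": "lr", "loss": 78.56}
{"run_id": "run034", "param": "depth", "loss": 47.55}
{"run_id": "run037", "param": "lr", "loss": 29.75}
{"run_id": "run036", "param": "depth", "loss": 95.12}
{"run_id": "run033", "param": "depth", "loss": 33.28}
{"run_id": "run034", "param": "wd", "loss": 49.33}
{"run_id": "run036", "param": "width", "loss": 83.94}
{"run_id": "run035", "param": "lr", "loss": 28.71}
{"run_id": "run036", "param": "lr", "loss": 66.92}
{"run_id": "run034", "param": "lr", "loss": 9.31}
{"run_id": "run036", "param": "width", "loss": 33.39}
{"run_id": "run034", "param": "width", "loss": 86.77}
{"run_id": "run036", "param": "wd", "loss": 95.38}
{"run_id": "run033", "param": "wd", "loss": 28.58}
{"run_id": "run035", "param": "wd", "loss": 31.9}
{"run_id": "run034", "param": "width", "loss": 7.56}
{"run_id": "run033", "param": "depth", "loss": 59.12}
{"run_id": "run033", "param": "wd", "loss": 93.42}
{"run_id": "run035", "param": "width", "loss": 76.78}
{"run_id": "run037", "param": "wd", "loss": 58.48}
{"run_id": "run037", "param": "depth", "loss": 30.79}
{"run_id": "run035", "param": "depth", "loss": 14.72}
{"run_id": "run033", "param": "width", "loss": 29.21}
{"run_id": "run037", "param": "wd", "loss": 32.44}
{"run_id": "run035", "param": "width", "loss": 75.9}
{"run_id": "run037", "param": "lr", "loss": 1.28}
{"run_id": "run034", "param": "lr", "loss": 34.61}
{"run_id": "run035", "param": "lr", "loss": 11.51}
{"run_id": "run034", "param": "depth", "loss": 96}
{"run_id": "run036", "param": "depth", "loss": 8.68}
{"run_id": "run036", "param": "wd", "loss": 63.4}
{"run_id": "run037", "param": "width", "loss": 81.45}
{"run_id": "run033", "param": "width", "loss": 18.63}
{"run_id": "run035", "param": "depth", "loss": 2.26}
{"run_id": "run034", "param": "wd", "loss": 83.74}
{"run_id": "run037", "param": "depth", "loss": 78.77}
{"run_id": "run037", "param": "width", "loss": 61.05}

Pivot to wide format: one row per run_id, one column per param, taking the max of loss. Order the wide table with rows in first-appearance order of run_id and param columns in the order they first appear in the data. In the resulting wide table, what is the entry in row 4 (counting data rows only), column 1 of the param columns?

34.61

With rows in first-appearance order of run_id, row 4 is run_id=run034. param columns in first-appearance order: lr, wd, depth, width; column 1 is lr.
Long rows with run_id=run034, param=lr: max(9.31, 34.61) = 34.61.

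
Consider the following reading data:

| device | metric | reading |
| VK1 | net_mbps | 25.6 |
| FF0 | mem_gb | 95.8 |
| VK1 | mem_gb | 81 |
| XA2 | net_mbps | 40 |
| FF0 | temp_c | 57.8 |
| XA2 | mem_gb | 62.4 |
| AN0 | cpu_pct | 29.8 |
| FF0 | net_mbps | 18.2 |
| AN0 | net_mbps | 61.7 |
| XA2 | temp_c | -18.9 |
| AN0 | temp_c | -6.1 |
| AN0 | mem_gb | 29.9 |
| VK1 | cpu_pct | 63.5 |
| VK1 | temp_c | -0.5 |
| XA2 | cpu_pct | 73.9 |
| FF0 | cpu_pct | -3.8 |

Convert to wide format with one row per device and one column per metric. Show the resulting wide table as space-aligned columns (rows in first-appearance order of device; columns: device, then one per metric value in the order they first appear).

Columns: device plus the 4 distinct metric values (net_mbps, mem_gb, temp_c, cpu_pct).
For example, row VK1 column net_mbps takes reading=25.6 from the long row (VK1, net_mbps).

device  net_mbps  mem_gb  temp_c  cpu_pct
VK1     25.6      81      -0.5    63.5   
FF0     18.2      95.8    57.8    -3.8   
XA2     40        62.4    -18.9   73.9   
AN0     61.7      29.9    -6.1    29.8   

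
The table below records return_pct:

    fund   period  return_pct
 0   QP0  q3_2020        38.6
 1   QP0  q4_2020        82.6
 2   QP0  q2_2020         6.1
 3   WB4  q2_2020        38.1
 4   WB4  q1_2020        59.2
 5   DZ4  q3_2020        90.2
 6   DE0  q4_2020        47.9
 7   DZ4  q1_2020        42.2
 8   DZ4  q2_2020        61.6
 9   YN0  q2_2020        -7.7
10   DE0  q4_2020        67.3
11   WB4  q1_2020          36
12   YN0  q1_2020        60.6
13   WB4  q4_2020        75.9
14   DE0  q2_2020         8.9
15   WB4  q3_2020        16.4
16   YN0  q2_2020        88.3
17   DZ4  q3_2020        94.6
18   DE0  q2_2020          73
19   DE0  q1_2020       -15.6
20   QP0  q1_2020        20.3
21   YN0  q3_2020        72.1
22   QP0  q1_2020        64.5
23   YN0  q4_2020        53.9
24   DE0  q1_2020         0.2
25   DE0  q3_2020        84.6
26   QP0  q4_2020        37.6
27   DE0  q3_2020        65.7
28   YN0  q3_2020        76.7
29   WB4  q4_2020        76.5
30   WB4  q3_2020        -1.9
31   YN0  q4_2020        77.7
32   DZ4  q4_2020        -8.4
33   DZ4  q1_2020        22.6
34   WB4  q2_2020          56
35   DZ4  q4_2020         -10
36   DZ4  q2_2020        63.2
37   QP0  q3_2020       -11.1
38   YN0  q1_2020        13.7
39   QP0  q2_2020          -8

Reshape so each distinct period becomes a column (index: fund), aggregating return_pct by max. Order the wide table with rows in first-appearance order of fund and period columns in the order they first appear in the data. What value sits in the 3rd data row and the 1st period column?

94.6

With rows in first-appearance order of fund, row 3 is fund=DZ4. period columns in first-appearance order: q3_2020, q4_2020, q2_2020, q1_2020; column 1 is q3_2020.
Long rows with fund=DZ4, period=q3_2020: max(90.2, 94.6) = 94.6.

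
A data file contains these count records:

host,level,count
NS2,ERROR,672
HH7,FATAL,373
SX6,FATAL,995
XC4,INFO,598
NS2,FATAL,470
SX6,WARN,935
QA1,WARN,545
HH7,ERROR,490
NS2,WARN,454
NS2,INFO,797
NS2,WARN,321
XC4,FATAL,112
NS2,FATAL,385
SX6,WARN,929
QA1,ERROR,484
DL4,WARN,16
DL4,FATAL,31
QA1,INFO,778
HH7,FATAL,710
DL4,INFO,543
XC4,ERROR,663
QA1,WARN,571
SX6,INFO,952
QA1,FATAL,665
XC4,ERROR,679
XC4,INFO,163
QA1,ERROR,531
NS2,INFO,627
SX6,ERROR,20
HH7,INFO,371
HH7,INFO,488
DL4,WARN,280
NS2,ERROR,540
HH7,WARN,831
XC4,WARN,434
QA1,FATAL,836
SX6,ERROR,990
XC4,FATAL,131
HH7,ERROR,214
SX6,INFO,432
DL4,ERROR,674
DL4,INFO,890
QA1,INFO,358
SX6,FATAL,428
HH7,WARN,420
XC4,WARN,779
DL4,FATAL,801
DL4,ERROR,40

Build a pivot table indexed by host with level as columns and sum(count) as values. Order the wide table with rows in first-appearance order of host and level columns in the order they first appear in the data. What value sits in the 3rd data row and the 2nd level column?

With rows in first-appearance order of host, row 3 is host=SX6. level columns in first-appearance order: ERROR, FATAL, INFO, WARN; column 2 is FATAL.
Long rows with host=SX6, level=FATAL: 995 + 428 = 1423.

1423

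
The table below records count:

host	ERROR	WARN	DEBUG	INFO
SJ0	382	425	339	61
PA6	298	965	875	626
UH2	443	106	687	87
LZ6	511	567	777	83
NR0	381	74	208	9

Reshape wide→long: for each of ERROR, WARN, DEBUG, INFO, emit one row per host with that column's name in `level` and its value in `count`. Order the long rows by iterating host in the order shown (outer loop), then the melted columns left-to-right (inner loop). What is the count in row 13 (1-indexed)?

20 rows total (5 × 4). Row 13: index ⌊(13-1)/4⌋ = 3 into host → LZ6; (13-1) mod 4 = 0 into the melted columns → ERROR.
So row 13 is (LZ6, ERROR, 511); count = 511.

511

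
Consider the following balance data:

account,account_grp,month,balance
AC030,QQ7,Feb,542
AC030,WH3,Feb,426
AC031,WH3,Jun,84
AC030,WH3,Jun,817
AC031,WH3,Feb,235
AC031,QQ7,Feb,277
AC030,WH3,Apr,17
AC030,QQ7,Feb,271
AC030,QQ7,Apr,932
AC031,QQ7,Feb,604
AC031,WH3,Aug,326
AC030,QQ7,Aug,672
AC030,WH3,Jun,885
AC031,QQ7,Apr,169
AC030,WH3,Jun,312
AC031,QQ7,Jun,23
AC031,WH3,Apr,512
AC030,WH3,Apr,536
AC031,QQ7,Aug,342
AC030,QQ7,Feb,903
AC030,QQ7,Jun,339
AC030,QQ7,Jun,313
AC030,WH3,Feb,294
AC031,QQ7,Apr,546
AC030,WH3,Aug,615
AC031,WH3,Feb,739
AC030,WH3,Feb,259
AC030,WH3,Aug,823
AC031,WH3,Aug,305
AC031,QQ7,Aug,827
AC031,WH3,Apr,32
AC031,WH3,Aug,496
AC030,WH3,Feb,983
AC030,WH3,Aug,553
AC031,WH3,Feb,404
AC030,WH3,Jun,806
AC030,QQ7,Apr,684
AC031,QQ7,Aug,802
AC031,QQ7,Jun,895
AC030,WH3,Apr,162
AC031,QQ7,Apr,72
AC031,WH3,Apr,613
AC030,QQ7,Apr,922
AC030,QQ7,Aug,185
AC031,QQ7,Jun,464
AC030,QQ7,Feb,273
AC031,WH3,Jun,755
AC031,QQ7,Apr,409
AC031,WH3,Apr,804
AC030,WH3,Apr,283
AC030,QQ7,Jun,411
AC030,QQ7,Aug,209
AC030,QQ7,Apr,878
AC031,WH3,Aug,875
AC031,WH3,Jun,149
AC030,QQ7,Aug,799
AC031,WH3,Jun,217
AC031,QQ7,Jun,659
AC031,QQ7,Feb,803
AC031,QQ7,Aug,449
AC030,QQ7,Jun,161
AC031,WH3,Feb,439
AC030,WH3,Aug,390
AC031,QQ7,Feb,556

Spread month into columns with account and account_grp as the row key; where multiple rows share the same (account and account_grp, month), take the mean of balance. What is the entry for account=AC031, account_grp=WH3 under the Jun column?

Rows with account=AC031, account_grp=WH3 and month=Jun: balance values are 84, 755, 149, 217.
(84 + 755 + 149 + 217) / 4 = 301.25.

301.25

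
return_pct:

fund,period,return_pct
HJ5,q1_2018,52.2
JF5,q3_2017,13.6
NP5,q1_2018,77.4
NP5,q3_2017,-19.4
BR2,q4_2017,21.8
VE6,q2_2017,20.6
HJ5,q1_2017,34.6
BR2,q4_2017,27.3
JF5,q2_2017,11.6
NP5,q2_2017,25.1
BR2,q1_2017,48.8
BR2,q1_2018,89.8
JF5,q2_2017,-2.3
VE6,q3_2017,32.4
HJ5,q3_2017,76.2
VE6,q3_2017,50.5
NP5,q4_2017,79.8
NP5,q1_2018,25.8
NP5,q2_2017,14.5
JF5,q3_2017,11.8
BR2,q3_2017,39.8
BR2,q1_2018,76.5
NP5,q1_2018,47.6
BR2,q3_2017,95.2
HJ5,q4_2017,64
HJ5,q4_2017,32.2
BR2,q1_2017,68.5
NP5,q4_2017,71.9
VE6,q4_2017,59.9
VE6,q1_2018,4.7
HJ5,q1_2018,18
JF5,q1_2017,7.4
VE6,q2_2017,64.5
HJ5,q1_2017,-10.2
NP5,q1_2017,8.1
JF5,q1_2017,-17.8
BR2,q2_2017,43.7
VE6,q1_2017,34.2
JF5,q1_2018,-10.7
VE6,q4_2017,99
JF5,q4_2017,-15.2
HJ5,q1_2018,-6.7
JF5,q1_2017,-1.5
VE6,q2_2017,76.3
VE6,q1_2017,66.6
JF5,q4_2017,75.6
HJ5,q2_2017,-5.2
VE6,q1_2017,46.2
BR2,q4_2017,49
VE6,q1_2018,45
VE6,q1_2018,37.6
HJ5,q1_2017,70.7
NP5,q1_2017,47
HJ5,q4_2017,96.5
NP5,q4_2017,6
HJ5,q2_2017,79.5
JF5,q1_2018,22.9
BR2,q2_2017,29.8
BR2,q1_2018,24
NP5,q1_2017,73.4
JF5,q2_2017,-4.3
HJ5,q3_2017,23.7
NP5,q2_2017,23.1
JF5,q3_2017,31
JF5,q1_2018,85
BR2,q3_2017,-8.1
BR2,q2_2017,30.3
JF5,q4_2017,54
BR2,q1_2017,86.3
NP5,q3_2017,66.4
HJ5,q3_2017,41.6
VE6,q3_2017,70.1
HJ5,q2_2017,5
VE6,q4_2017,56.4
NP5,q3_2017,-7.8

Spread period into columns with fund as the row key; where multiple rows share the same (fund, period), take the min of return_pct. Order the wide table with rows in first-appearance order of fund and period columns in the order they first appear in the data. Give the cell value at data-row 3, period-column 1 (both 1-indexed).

With rows in first-appearance order of fund, row 3 is fund=NP5. period columns in first-appearance order: q1_2018, q3_2017, q4_2017, q2_2017, q1_2017; column 1 is q1_2018.
Long rows with fund=NP5, period=q1_2018: min(77.4, 25.8, 47.6) = 25.8.

25.8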